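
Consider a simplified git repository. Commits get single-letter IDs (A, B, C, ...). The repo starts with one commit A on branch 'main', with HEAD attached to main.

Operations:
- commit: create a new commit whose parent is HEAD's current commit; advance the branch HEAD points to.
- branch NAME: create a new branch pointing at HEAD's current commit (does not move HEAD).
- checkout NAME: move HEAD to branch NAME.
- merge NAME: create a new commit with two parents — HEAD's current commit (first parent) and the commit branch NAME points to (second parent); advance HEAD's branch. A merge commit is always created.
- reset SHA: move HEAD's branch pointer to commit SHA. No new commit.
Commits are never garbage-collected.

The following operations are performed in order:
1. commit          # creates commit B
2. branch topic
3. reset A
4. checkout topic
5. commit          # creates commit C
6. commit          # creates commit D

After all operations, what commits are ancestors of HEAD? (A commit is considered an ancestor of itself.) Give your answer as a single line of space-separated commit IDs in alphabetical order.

Answer: A B C D

Derivation:
After op 1 (commit): HEAD=main@B [main=B]
After op 2 (branch): HEAD=main@B [main=B topic=B]
After op 3 (reset): HEAD=main@A [main=A topic=B]
After op 4 (checkout): HEAD=topic@B [main=A topic=B]
After op 5 (commit): HEAD=topic@C [main=A topic=C]
After op 6 (commit): HEAD=topic@D [main=A topic=D]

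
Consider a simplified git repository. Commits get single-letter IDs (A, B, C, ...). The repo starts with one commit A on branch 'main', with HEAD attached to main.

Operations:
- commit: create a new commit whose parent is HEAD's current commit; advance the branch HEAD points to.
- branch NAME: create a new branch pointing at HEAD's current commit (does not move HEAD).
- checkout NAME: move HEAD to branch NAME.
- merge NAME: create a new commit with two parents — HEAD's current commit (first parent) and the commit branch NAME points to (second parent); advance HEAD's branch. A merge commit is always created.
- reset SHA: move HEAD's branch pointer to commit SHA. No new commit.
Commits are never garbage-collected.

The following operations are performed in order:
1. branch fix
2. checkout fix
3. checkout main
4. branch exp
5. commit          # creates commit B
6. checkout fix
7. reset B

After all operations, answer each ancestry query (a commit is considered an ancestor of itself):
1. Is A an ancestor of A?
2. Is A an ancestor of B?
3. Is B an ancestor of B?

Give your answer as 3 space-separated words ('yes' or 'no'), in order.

Answer: yes yes yes

Derivation:
After op 1 (branch): HEAD=main@A [fix=A main=A]
After op 2 (checkout): HEAD=fix@A [fix=A main=A]
After op 3 (checkout): HEAD=main@A [fix=A main=A]
After op 4 (branch): HEAD=main@A [exp=A fix=A main=A]
After op 5 (commit): HEAD=main@B [exp=A fix=A main=B]
After op 6 (checkout): HEAD=fix@A [exp=A fix=A main=B]
After op 7 (reset): HEAD=fix@B [exp=A fix=B main=B]
ancestors(A) = {A}; A in? yes
ancestors(B) = {A,B}; A in? yes
ancestors(B) = {A,B}; B in? yes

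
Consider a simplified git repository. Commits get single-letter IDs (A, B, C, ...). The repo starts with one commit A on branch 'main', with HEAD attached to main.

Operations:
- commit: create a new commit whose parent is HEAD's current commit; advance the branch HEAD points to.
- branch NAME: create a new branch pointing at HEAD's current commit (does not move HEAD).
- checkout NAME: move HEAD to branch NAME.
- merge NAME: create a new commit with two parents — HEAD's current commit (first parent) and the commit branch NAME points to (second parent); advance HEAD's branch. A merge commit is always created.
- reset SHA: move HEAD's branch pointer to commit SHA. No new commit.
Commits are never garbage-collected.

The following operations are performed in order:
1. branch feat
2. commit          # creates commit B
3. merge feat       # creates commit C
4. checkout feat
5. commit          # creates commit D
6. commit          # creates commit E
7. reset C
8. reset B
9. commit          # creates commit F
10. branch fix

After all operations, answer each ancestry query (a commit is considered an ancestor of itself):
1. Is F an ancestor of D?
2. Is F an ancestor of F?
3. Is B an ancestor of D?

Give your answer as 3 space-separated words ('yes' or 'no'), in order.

Answer: no yes no

Derivation:
After op 1 (branch): HEAD=main@A [feat=A main=A]
After op 2 (commit): HEAD=main@B [feat=A main=B]
After op 3 (merge): HEAD=main@C [feat=A main=C]
After op 4 (checkout): HEAD=feat@A [feat=A main=C]
After op 5 (commit): HEAD=feat@D [feat=D main=C]
After op 6 (commit): HEAD=feat@E [feat=E main=C]
After op 7 (reset): HEAD=feat@C [feat=C main=C]
After op 8 (reset): HEAD=feat@B [feat=B main=C]
After op 9 (commit): HEAD=feat@F [feat=F main=C]
After op 10 (branch): HEAD=feat@F [feat=F fix=F main=C]
ancestors(D) = {A,D}; F in? no
ancestors(F) = {A,B,F}; F in? yes
ancestors(D) = {A,D}; B in? no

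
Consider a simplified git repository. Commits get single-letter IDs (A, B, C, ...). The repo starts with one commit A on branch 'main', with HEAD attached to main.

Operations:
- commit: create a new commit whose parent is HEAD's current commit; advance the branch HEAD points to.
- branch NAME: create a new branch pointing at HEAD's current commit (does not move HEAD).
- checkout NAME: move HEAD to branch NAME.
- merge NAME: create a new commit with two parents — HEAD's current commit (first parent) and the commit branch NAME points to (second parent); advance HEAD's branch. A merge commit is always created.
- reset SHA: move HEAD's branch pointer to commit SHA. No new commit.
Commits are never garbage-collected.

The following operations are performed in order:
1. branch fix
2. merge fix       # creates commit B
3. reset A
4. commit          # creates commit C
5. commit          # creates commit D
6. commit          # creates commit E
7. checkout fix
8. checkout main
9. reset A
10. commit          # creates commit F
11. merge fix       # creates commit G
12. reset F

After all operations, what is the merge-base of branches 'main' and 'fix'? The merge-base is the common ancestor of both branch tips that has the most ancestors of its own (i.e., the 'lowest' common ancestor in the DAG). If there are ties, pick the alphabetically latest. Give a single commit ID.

After op 1 (branch): HEAD=main@A [fix=A main=A]
After op 2 (merge): HEAD=main@B [fix=A main=B]
After op 3 (reset): HEAD=main@A [fix=A main=A]
After op 4 (commit): HEAD=main@C [fix=A main=C]
After op 5 (commit): HEAD=main@D [fix=A main=D]
After op 6 (commit): HEAD=main@E [fix=A main=E]
After op 7 (checkout): HEAD=fix@A [fix=A main=E]
After op 8 (checkout): HEAD=main@E [fix=A main=E]
After op 9 (reset): HEAD=main@A [fix=A main=A]
After op 10 (commit): HEAD=main@F [fix=A main=F]
After op 11 (merge): HEAD=main@G [fix=A main=G]
After op 12 (reset): HEAD=main@F [fix=A main=F]
ancestors(main=F): ['A', 'F']
ancestors(fix=A): ['A']
common: ['A']

Answer: A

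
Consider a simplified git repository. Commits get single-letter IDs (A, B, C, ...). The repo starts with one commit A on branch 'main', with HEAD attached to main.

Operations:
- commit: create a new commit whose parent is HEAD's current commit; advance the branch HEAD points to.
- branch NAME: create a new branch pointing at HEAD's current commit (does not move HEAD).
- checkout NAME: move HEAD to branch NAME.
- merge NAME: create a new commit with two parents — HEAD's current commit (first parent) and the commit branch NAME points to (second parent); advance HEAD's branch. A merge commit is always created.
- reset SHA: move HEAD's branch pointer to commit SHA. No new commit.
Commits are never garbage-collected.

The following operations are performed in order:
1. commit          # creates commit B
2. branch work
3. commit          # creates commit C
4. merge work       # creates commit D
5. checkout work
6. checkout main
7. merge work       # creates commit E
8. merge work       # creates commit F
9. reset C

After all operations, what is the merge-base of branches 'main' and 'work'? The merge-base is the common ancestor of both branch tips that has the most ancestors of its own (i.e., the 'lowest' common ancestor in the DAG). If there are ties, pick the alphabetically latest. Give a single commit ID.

Answer: B

Derivation:
After op 1 (commit): HEAD=main@B [main=B]
After op 2 (branch): HEAD=main@B [main=B work=B]
After op 3 (commit): HEAD=main@C [main=C work=B]
After op 4 (merge): HEAD=main@D [main=D work=B]
After op 5 (checkout): HEAD=work@B [main=D work=B]
After op 6 (checkout): HEAD=main@D [main=D work=B]
After op 7 (merge): HEAD=main@E [main=E work=B]
After op 8 (merge): HEAD=main@F [main=F work=B]
After op 9 (reset): HEAD=main@C [main=C work=B]
ancestors(main=C): ['A', 'B', 'C']
ancestors(work=B): ['A', 'B']
common: ['A', 'B']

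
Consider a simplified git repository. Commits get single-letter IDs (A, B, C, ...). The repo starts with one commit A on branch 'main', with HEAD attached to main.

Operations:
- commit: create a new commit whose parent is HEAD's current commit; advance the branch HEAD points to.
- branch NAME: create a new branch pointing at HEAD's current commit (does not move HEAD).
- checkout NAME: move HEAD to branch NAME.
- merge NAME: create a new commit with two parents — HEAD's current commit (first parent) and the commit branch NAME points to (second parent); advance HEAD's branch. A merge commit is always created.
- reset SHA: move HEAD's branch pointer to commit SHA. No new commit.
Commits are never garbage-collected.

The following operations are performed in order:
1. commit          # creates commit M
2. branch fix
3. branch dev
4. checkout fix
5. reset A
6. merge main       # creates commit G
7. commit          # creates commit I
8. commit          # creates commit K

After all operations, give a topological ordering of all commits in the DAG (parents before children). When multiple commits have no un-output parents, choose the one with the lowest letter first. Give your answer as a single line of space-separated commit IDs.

Answer: A M G I K

Derivation:
After op 1 (commit): HEAD=main@M [main=M]
After op 2 (branch): HEAD=main@M [fix=M main=M]
After op 3 (branch): HEAD=main@M [dev=M fix=M main=M]
After op 4 (checkout): HEAD=fix@M [dev=M fix=M main=M]
After op 5 (reset): HEAD=fix@A [dev=M fix=A main=M]
After op 6 (merge): HEAD=fix@G [dev=M fix=G main=M]
After op 7 (commit): HEAD=fix@I [dev=M fix=I main=M]
After op 8 (commit): HEAD=fix@K [dev=M fix=K main=M]
commit A: parents=[]
commit G: parents=['A', 'M']
commit I: parents=['G']
commit K: parents=['I']
commit M: parents=['A']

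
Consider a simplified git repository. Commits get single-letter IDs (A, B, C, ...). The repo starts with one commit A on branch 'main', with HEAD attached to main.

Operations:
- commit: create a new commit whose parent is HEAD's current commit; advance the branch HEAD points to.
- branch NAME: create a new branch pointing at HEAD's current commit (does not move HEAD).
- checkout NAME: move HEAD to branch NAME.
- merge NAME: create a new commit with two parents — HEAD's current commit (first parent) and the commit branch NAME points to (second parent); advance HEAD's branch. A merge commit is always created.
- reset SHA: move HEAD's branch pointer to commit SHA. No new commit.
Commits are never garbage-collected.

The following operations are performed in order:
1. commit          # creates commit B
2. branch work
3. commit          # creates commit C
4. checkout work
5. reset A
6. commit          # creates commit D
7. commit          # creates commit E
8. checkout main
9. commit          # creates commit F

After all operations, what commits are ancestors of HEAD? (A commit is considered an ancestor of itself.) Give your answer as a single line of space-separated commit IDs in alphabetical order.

Answer: A B C F

Derivation:
After op 1 (commit): HEAD=main@B [main=B]
After op 2 (branch): HEAD=main@B [main=B work=B]
After op 3 (commit): HEAD=main@C [main=C work=B]
After op 4 (checkout): HEAD=work@B [main=C work=B]
After op 5 (reset): HEAD=work@A [main=C work=A]
After op 6 (commit): HEAD=work@D [main=C work=D]
After op 7 (commit): HEAD=work@E [main=C work=E]
After op 8 (checkout): HEAD=main@C [main=C work=E]
After op 9 (commit): HEAD=main@F [main=F work=E]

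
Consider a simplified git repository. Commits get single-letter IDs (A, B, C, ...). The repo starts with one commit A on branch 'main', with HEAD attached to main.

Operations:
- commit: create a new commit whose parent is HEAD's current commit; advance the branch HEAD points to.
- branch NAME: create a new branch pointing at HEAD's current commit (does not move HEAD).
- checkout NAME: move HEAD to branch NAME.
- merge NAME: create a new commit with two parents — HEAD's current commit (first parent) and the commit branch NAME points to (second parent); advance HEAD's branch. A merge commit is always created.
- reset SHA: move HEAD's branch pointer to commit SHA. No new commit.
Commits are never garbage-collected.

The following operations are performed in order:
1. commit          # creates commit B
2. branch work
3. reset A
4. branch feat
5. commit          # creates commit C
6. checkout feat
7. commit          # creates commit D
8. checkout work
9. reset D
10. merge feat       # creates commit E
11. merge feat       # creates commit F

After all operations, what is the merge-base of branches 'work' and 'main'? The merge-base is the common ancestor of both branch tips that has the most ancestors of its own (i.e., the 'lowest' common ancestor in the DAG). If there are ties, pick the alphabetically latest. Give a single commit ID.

After op 1 (commit): HEAD=main@B [main=B]
After op 2 (branch): HEAD=main@B [main=B work=B]
After op 3 (reset): HEAD=main@A [main=A work=B]
After op 4 (branch): HEAD=main@A [feat=A main=A work=B]
After op 5 (commit): HEAD=main@C [feat=A main=C work=B]
After op 6 (checkout): HEAD=feat@A [feat=A main=C work=B]
After op 7 (commit): HEAD=feat@D [feat=D main=C work=B]
After op 8 (checkout): HEAD=work@B [feat=D main=C work=B]
After op 9 (reset): HEAD=work@D [feat=D main=C work=D]
After op 10 (merge): HEAD=work@E [feat=D main=C work=E]
After op 11 (merge): HEAD=work@F [feat=D main=C work=F]
ancestors(work=F): ['A', 'D', 'E', 'F']
ancestors(main=C): ['A', 'C']
common: ['A']

Answer: A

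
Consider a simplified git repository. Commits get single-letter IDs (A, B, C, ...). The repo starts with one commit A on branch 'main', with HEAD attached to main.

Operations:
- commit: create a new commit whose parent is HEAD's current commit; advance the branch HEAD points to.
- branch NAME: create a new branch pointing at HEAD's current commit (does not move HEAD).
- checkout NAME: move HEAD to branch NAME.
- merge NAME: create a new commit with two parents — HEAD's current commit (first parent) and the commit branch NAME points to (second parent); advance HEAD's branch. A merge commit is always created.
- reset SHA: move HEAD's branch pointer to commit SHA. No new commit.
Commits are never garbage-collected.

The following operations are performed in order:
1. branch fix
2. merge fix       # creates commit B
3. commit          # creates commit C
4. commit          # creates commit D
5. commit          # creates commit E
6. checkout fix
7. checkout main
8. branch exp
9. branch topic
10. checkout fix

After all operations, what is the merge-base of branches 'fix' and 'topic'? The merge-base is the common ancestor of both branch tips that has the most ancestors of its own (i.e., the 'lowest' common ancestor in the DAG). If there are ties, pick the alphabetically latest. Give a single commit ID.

Answer: A

Derivation:
After op 1 (branch): HEAD=main@A [fix=A main=A]
After op 2 (merge): HEAD=main@B [fix=A main=B]
After op 3 (commit): HEAD=main@C [fix=A main=C]
After op 4 (commit): HEAD=main@D [fix=A main=D]
After op 5 (commit): HEAD=main@E [fix=A main=E]
After op 6 (checkout): HEAD=fix@A [fix=A main=E]
After op 7 (checkout): HEAD=main@E [fix=A main=E]
After op 8 (branch): HEAD=main@E [exp=E fix=A main=E]
After op 9 (branch): HEAD=main@E [exp=E fix=A main=E topic=E]
After op 10 (checkout): HEAD=fix@A [exp=E fix=A main=E topic=E]
ancestors(fix=A): ['A']
ancestors(topic=E): ['A', 'B', 'C', 'D', 'E']
common: ['A']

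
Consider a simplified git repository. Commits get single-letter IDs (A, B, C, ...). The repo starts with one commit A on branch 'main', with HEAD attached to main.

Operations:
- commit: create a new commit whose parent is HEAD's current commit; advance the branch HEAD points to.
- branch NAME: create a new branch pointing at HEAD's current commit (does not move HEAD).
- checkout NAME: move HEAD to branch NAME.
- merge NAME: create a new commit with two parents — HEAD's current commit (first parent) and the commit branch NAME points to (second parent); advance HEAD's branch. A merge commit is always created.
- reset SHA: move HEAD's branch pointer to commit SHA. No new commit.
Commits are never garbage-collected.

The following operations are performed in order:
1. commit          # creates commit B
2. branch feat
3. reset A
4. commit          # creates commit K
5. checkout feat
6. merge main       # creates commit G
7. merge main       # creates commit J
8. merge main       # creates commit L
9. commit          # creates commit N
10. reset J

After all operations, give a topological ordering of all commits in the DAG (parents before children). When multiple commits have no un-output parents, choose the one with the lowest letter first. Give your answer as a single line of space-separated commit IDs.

After op 1 (commit): HEAD=main@B [main=B]
After op 2 (branch): HEAD=main@B [feat=B main=B]
After op 3 (reset): HEAD=main@A [feat=B main=A]
After op 4 (commit): HEAD=main@K [feat=B main=K]
After op 5 (checkout): HEAD=feat@B [feat=B main=K]
After op 6 (merge): HEAD=feat@G [feat=G main=K]
After op 7 (merge): HEAD=feat@J [feat=J main=K]
After op 8 (merge): HEAD=feat@L [feat=L main=K]
After op 9 (commit): HEAD=feat@N [feat=N main=K]
After op 10 (reset): HEAD=feat@J [feat=J main=K]
commit A: parents=[]
commit B: parents=['A']
commit G: parents=['B', 'K']
commit J: parents=['G', 'K']
commit K: parents=['A']
commit L: parents=['J', 'K']
commit N: parents=['L']

Answer: A B K G J L N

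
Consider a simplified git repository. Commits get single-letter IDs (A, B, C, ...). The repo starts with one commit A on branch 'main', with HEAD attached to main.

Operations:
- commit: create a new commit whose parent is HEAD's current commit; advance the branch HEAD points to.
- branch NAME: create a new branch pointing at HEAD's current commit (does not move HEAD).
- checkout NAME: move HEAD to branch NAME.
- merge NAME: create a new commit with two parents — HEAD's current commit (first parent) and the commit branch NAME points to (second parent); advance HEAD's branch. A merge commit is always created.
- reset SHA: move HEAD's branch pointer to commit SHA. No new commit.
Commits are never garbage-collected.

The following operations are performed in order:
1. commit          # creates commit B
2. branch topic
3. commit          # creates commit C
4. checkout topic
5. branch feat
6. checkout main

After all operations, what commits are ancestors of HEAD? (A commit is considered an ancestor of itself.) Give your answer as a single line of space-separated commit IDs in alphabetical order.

Answer: A B C

Derivation:
After op 1 (commit): HEAD=main@B [main=B]
After op 2 (branch): HEAD=main@B [main=B topic=B]
After op 3 (commit): HEAD=main@C [main=C topic=B]
After op 4 (checkout): HEAD=topic@B [main=C topic=B]
After op 5 (branch): HEAD=topic@B [feat=B main=C topic=B]
After op 6 (checkout): HEAD=main@C [feat=B main=C topic=B]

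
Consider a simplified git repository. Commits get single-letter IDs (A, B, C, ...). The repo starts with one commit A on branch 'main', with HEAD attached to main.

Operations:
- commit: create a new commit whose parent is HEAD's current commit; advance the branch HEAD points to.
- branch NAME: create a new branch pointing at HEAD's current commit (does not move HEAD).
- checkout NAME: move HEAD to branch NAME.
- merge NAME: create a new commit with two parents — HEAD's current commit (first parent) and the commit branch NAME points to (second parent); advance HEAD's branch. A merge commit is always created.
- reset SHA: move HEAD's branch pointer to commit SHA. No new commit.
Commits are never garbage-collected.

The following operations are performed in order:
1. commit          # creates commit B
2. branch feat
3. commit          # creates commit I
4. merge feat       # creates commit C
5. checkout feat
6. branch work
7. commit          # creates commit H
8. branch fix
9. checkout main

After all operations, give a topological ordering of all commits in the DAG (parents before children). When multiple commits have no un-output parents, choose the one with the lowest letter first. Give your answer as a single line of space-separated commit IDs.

Answer: A B H I C

Derivation:
After op 1 (commit): HEAD=main@B [main=B]
After op 2 (branch): HEAD=main@B [feat=B main=B]
After op 3 (commit): HEAD=main@I [feat=B main=I]
After op 4 (merge): HEAD=main@C [feat=B main=C]
After op 5 (checkout): HEAD=feat@B [feat=B main=C]
After op 6 (branch): HEAD=feat@B [feat=B main=C work=B]
After op 7 (commit): HEAD=feat@H [feat=H main=C work=B]
After op 8 (branch): HEAD=feat@H [feat=H fix=H main=C work=B]
After op 9 (checkout): HEAD=main@C [feat=H fix=H main=C work=B]
commit A: parents=[]
commit B: parents=['A']
commit C: parents=['I', 'B']
commit H: parents=['B']
commit I: parents=['B']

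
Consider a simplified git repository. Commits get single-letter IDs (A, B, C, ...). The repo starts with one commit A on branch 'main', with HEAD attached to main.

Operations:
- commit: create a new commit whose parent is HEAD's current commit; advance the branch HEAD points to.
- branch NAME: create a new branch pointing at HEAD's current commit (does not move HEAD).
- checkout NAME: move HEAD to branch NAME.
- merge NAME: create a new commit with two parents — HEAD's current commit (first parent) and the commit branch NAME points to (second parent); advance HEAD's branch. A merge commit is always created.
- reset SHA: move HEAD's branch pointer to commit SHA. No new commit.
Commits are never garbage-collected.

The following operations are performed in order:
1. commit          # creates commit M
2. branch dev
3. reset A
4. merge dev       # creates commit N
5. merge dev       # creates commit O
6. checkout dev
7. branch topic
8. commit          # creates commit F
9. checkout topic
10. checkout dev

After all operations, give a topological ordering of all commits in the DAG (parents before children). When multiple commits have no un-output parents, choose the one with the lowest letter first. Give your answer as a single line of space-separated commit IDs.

After op 1 (commit): HEAD=main@M [main=M]
After op 2 (branch): HEAD=main@M [dev=M main=M]
After op 3 (reset): HEAD=main@A [dev=M main=A]
After op 4 (merge): HEAD=main@N [dev=M main=N]
After op 5 (merge): HEAD=main@O [dev=M main=O]
After op 6 (checkout): HEAD=dev@M [dev=M main=O]
After op 7 (branch): HEAD=dev@M [dev=M main=O topic=M]
After op 8 (commit): HEAD=dev@F [dev=F main=O topic=M]
After op 9 (checkout): HEAD=topic@M [dev=F main=O topic=M]
After op 10 (checkout): HEAD=dev@F [dev=F main=O topic=M]
commit A: parents=[]
commit F: parents=['M']
commit M: parents=['A']
commit N: parents=['A', 'M']
commit O: parents=['N', 'M']

Answer: A M F N O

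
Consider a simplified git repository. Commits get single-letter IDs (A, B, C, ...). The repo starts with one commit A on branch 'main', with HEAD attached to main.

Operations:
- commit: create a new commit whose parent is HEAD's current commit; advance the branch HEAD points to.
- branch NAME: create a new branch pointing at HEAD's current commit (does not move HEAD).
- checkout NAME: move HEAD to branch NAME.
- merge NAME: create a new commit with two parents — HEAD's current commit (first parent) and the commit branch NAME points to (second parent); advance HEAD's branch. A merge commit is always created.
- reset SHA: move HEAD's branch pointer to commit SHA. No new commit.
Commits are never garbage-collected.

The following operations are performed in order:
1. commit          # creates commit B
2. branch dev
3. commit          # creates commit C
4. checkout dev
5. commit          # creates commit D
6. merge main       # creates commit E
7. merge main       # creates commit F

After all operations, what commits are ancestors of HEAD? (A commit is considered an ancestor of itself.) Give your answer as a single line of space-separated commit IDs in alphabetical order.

After op 1 (commit): HEAD=main@B [main=B]
After op 2 (branch): HEAD=main@B [dev=B main=B]
After op 3 (commit): HEAD=main@C [dev=B main=C]
After op 4 (checkout): HEAD=dev@B [dev=B main=C]
After op 5 (commit): HEAD=dev@D [dev=D main=C]
After op 6 (merge): HEAD=dev@E [dev=E main=C]
After op 7 (merge): HEAD=dev@F [dev=F main=C]

Answer: A B C D E F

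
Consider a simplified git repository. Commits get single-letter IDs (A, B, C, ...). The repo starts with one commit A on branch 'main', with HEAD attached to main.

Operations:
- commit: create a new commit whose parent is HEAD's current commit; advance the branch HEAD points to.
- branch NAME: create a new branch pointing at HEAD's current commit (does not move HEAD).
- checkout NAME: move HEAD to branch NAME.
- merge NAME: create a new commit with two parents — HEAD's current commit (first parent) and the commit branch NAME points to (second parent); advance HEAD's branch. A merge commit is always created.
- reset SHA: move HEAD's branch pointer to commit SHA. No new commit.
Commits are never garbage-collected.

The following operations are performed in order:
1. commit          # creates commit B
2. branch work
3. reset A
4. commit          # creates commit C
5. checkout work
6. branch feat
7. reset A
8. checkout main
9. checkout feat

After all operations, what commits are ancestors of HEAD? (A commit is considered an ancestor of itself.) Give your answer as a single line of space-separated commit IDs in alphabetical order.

Answer: A B

Derivation:
After op 1 (commit): HEAD=main@B [main=B]
After op 2 (branch): HEAD=main@B [main=B work=B]
After op 3 (reset): HEAD=main@A [main=A work=B]
After op 4 (commit): HEAD=main@C [main=C work=B]
After op 5 (checkout): HEAD=work@B [main=C work=B]
After op 6 (branch): HEAD=work@B [feat=B main=C work=B]
After op 7 (reset): HEAD=work@A [feat=B main=C work=A]
After op 8 (checkout): HEAD=main@C [feat=B main=C work=A]
After op 9 (checkout): HEAD=feat@B [feat=B main=C work=A]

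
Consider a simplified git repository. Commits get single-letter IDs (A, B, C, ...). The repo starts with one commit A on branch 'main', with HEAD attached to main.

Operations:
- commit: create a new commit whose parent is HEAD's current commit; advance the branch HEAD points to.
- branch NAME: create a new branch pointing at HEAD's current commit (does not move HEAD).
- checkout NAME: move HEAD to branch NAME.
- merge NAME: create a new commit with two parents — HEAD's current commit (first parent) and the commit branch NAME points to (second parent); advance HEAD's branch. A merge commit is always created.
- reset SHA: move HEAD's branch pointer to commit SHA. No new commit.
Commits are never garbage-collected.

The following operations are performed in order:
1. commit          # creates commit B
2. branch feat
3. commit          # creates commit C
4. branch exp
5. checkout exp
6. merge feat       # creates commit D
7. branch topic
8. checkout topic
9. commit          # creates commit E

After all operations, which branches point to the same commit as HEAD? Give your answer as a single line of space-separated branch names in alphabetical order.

After op 1 (commit): HEAD=main@B [main=B]
After op 2 (branch): HEAD=main@B [feat=B main=B]
After op 3 (commit): HEAD=main@C [feat=B main=C]
After op 4 (branch): HEAD=main@C [exp=C feat=B main=C]
After op 5 (checkout): HEAD=exp@C [exp=C feat=B main=C]
After op 6 (merge): HEAD=exp@D [exp=D feat=B main=C]
After op 7 (branch): HEAD=exp@D [exp=D feat=B main=C topic=D]
After op 8 (checkout): HEAD=topic@D [exp=D feat=B main=C topic=D]
After op 9 (commit): HEAD=topic@E [exp=D feat=B main=C topic=E]

Answer: topic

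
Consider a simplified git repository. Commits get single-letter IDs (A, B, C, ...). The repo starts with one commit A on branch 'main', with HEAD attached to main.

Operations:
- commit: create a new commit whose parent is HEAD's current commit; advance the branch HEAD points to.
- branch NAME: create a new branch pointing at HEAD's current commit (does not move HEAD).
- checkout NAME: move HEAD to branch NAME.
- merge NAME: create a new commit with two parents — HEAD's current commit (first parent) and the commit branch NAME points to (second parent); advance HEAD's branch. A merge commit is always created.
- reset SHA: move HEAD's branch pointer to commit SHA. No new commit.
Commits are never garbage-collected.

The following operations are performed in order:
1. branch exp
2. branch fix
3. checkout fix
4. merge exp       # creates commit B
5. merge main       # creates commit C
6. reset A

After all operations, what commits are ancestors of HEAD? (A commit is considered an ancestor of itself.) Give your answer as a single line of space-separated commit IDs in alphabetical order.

After op 1 (branch): HEAD=main@A [exp=A main=A]
After op 2 (branch): HEAD=main@A [exp=A fix=A main=A]
After op 3 (checkout): HEAD=fix@A [exp=A fix=A main=A]
After op 4 (merge): HEAD=fix@B [exp=A fix=B main=A]
After op 5 (merge): HEAD=fix@C [exp=A fix=C main=A]
After op 6 (reset): HEAD=fix@A [exp=A fix=A main=A]

Answer: A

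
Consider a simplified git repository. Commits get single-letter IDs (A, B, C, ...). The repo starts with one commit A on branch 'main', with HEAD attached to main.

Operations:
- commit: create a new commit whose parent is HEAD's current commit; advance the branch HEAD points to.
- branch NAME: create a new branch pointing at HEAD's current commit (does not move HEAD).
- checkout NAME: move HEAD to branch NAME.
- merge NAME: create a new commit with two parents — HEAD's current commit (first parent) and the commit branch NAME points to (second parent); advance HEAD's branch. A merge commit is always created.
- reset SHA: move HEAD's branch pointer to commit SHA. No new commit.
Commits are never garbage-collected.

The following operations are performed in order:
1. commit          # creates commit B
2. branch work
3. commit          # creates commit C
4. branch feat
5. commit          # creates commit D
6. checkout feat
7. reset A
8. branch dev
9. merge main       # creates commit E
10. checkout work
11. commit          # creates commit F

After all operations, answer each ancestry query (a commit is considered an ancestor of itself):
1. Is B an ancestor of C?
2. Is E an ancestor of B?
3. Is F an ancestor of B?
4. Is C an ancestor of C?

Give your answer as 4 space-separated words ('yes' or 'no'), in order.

After op 1 (commit): HEAD=main@B [main=B]
After op 2 (branch): HEAD=main@B [main=B work=B]
After op 3 (commit): HEAD=main@C [main=C work=B]
After op 4 (branch): HEAD=main@C [feat=C main=C work=B]
After op 5 (commit): HEAD=main@D [feat=C main=D work=B]
After op 6 (checkout): HEAD=feat@C [feat=C main=D work=B]
After op 7 (reset): HEAD=feat@A [feat=A main=D work=B]
After op 8 (branch): HEAD=feat@A [dev=A feat=A main=D work=B]
After op 9 (merge): HEAD=feat@E [dev=A feat=E main=D work=B]
After op 10 (checkout): HEAD=work@B [dev=A feat=E main=D work=B]
After op 11 (commit): HEAD=work@F [dev=A feat=E main=D work=F]
ancestors(C) = {A,B,C}; B in? yes
ancestors(B) = {A,B}; E in? no
ancestors(B) = {A,B}; F in? no
ancestors(C) = {A,B,C}; C in? yes

Answer: yes no no yes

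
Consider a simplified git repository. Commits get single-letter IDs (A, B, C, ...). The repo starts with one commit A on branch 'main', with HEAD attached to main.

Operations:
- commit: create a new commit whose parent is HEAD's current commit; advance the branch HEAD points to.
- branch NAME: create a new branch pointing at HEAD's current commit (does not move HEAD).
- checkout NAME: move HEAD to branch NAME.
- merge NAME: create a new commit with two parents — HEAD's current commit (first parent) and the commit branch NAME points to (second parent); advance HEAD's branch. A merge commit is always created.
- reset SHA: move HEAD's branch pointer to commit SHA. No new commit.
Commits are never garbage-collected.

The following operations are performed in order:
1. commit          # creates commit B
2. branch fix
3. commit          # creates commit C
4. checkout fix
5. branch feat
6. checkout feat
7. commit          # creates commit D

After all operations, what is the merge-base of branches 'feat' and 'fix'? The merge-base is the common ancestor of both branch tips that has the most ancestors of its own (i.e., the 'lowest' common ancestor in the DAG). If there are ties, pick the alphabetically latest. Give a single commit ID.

After op 1 (commit): HEAD=main@B [main=B]
After op 2 (branch): HEAD=main@B [fix=B main=B]
After op 3 (commit): HEAD=main@C [fix=B main=C]
After op 4 (checkout): HEAD=fix@B [fix=B main=C]
After op 5 (branch): HEAD=fix@B [feat=B fix=B main=C]
After op 6 (checkout): HEAD=feat@B [feat=B fix=B main=C]
After op 7 (commit): HEAD=feat@D [feat=D fix=B main=C]
ancestors(feat=D): ['A', 'B', 'D']
ancestors(fix=B): ['A', 'B']
common: ['A', 'B']

Answer: B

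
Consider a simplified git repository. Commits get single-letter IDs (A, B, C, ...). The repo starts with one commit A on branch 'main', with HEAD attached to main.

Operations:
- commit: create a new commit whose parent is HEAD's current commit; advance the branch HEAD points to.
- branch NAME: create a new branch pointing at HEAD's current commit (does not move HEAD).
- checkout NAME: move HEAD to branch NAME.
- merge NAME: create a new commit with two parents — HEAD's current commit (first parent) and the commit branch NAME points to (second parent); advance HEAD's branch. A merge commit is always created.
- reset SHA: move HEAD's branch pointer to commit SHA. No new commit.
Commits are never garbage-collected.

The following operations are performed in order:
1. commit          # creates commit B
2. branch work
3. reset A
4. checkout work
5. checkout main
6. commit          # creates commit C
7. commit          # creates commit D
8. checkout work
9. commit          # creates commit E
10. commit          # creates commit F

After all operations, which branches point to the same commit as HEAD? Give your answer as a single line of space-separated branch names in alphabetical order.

After op 1 (commit): HEAD=main@B [main=B]
After op 2 (branch): HEAD=main@B [main=B work=B]
After op 3 (reset): HEAD=main@A [main=A work=B]
After op 4 (checkout): HEAD=work@B [main=A work=B]
After op 5 (checkout): HEAD=main@A [main=A work=B]
After op 6 (commit): HEAD=main@C [main=C work=B]
After op 7 (commit): HEAD=main@D [main=D work=B]
After op 8 (checkout): HEAD=work@B [main=D work=B]
After op 9 (commit): HEAD=work@E [main=D work=E]
After op 10 (commit): HEAD=work@F [main=D work=F]

Answer: work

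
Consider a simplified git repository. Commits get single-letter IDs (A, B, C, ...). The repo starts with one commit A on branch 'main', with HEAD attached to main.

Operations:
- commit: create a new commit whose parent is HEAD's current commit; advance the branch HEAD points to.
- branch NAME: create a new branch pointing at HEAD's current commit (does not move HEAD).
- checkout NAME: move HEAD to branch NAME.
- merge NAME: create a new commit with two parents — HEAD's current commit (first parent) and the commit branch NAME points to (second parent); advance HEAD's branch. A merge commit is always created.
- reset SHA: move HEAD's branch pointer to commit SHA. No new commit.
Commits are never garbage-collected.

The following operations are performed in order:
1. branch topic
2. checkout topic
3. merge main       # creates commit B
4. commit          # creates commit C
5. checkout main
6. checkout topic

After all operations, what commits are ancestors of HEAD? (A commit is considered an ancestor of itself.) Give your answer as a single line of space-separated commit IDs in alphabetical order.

After op 1 (branch): HEAD=main@A [main=A topic=A]
After op 2 (checkout): HEAD=topic@A [main=A topic=A]
After op 3 (merge): HEAD=topic@B [main=A topic=B]
After op 4 (commit): HEAD=topic@C [main=A topic=C]
After op 5 (checkout): HEAD=main@A [main=A topic=C]
After op 6 (checkout): HEAD=topic@C [main=A topic=C]

Answer: A B C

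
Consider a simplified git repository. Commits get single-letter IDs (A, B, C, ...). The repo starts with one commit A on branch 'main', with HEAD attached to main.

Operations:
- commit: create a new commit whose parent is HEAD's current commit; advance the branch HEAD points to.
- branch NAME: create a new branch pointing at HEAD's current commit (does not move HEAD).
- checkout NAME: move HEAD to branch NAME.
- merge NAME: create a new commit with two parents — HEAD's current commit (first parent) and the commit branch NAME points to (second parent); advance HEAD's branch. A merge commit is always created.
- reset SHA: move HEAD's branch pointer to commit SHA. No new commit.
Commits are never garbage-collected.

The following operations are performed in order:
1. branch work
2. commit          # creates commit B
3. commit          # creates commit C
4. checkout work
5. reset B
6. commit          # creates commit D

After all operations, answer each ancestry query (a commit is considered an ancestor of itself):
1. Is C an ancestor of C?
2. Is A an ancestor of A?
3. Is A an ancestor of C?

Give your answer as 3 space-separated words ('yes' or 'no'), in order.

After op 1 (branch): HEAD=main@A [main=A work=A]
After op 2 (commit): HEAD=main@B [main=B work=A]
After op 3 (commit): HEAD=main@C [main=C work=A]
After op 4 (checkout): HEAD=work@A [main=C work=A]
After op 5 (reset): HEAD=work@B [main=C work=B]
After op 6 (commit): HEAD=work@D [main=C work=D]
ancestors(C) = {A,B,C}; C in? yes
ancestors(A) = {A}; A in? yes
ancestors(C) = {A,B,C}; A in? yes

Answer: yes yes yes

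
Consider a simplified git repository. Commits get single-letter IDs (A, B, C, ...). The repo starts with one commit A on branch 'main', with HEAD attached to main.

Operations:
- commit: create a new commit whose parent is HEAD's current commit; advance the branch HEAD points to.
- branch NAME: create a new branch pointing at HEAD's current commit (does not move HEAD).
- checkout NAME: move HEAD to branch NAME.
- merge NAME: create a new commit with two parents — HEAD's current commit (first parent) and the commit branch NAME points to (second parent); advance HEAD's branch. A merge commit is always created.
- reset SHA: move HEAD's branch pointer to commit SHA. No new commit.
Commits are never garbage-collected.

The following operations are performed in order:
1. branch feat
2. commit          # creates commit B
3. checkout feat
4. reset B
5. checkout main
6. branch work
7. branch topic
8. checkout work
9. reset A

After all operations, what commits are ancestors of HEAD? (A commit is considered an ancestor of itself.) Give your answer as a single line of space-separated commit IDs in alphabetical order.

Answer: A

Derivation:
After op 1 (branch): HEAD=main@A [feat=A main=A]
After op 2 (commit): HEAD=main@B [feat=A main=B]
After op 3 (checkout): HEAD=feat@A [feat=A main=B]
After op 4 (reset): HEAD=feat@B [feat=B main=B]
After op 5 (checkout): HEAD=main@B [feat=B main=B]
After op 6 (branch): HEAD=main@B [feat=B main=B work=B]
After op 7 (branch): HEAD=main@B [feat=B main=B topic=B work=B]
After op 8 (checkout): HEAD=work@B [feat=B main=B topic=B work=B]
After op 9 (reset): HEAD=work@A [feat=B main=B topic=B work=A]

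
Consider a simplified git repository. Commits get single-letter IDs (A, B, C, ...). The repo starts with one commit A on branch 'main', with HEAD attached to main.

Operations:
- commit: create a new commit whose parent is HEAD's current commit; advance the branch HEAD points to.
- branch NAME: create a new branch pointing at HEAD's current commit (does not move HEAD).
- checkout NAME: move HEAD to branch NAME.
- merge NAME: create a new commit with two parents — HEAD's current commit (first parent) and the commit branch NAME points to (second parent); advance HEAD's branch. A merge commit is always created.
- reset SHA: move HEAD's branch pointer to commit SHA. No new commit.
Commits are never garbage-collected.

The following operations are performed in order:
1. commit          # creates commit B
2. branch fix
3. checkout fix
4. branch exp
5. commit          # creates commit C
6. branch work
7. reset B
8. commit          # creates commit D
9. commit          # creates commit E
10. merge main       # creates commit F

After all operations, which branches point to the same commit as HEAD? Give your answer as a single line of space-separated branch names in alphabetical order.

Answer: fix

Derivation:
After op 1 (commit): HEAD=main@B [main=B]
After op 2 (branch): HEAD=main@B [fix=B main=B]
After op 3 (checkout): HEAD=fix@B [fix=B main=B]
After op 4 (branch): HEAD=fix@B [exp=B fix=B main=B]
After op 5 (commit): HEAD=fix@C [exp=B fix=C main=B]
After op 6 (branch): HEAD=fix@C [exp=B fix=C main=B work=C]
After op 7 (reset): HEAD=fix@B [exp=B fix=B main=B work=C]
After op 8 (commit): HEAD=fix@D [exp=B fix=D main=B work=C]
After op 9 (commit): HEAD=fix@E [exp=B fix=E main=B work=C]
After op 10 (merge): HEAD=fix@F [exp=B fix=F main=B work=C]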